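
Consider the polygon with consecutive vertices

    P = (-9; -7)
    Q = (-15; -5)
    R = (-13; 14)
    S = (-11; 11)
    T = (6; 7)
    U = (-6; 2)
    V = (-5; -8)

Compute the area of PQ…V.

Σ = (-60) + (-275) + (11) + (-143) + (54) + (58) + (-37) = -392
Area = |Σ|/2 = 196.

196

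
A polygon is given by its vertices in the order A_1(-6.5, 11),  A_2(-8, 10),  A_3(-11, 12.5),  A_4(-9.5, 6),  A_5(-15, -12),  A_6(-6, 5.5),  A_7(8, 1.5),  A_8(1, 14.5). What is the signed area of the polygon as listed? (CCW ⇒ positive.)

Apply the surveyor's formula: 2A = Σ (x_i·y_{i+1} − x_{i+1}·y_i), indices taken mod 8.
A_1→A_2: (-6.5)(10) − (-8)(11) = 23
A_2→A_3: (-8)(12.5) − (-11)(10) = 10
A_3→A_4: (-11)(6) − (-9.5)(12.5) = 52.75
A_4→A_5: (-9.5)(-12) − (-15)(6) = 204
A_5→A_6: (-15)(5.5) − (-6)(-12) = -154.5
A_6→A_7: (-6)(1.5) − (8)(5.5) = -53
A_7→A_8: (8)(14.5) − (1)(1.5) = 114.5
A_8→A_1: (1)(11) − (-6.5)(14.5) = 105.25
Σ = 302
Signed area = Σ/2 = 151 (positive ⇒ counter-clockwise traversal).

151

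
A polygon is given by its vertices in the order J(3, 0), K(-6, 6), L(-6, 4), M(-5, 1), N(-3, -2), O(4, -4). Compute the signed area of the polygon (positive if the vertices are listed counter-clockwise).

Apply Gauss's area formula: 2A = Σ (x_i·y_{i+1} − x_{i+1}·y_i), indices taken mod 6.
J→K: (3)(6) − (-6)(0) = 18
K→L: (-6)(4) − (-6)(6) = 12
L→M: (-6)(1) − (-5)(4) = 14
M→N: (-5)(-2) − (-3)(1) = 13
N→O: (-3)(-4) − (4)(-2) = 20
O→J: (4)(0) − (3)(-4) = 12
Σ = 89
Signed area = Σ/2 = 44.5 (positive ⇒ counter-clockwise traversal).

44.5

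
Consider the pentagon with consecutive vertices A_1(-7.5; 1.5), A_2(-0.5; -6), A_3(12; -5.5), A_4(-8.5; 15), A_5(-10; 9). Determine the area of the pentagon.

A_1→A_2: (-7.5)(-6) − (-0.5)(1.5) = 45.75
A_2→A_3: (-0.5)(-5.5) − (12)(-6) = 74.75
A_3→A_4: (12)(15) − (-8.5)(-5.5) = 133.25
A_4→A_5: (-8.5)(9) − (-10)(15) = 73.5
A_5→A_1: (-10)(1.5) − (-7.5)(9) = 52.5
Σ = 379.75
Area = |Σ|/2 = 189.875.

189.875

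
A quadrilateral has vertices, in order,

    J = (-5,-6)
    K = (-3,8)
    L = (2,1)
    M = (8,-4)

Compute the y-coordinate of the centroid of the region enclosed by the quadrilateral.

-21/23

Apply the surveyor's formula. First the cross-terms c_i = x_i·y_{i+1} − x_{i+1}·y_i:
  -58, -19, -16, -68  ⇒  2A = -161, A = -80.5.
Then Σ (y_i + y_{i+1})·c_i = 441, so ȳ = 441 / (6·(-80.5)) = -21/23.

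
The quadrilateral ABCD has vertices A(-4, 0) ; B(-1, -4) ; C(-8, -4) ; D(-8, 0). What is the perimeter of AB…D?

|AB| = √((3)² + (-4)²) = √25 = 5
|BC| = √((-7)² + (0)²) = √49 = 7
|CD| = √((0)² + (4)²) = √16 = 4
|DA| = √((4)² + (0)²) = √16 = 4
Perimeter = 5 + 7 + 4 + 4 = 20.

20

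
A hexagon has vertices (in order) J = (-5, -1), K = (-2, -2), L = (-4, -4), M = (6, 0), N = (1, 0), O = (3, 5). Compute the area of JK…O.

Σ = (8) + (0) + (24) + (0) + (5) + (22) = 59
Area = |Σ|/2 = 29.5.

29.5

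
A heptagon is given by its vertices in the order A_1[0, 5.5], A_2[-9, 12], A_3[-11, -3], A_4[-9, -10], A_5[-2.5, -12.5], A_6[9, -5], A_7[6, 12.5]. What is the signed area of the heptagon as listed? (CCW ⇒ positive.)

339.75

Apply the shoelace (surveyor's) formula: 2A = Σ (x_i·y_{i+1} − x_{i+1}·y_i), indices taken mod 7.
Cross-terms: 49.5, 159, 83, 87.5, 125, 142.5, 33  ⇒  Σ = 679.5
Signed area = Σ/2 = 339.75 (positive ⇒ counter-clockwise traversal).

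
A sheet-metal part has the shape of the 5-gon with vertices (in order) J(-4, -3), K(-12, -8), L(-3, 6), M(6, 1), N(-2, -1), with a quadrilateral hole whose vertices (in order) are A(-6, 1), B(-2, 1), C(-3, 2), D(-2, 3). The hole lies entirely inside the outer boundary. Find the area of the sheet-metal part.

Outer boundary:
Σ = (-4) + (-96) + (-39) + (-4) + (2) = -141
Area = |Σ|/2 = 70.5.
Hole:
Cross-terms: -4, -1, -5, 16  ⇒  Σ = 6
Area = |Σ|/2 = 3.
Net area = 70.5 − 3 = 67.5.

67.5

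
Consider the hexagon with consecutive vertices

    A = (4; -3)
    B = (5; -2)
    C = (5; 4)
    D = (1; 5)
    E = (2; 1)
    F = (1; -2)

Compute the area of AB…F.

Apply the shoelace formula: 2A = Σ (x_i·y_{i+1} − x_{i+1}·y_i), indices taken mod 6.
A→B: (4)(-2) − (5)(-3) = 7
B→C: (5)(4) − (5)(-2) = 30
C→D: (5)(5) − (1)(4) = 21
D→E: (1)(1) − (2)(5) = -9
E→F: (2)(-2) − (1)(1) = -5
F→A: (1)(-3) − (4)(-2) = 5
Σ = 49
Area = |Σ|/2 = 24.5.

24.5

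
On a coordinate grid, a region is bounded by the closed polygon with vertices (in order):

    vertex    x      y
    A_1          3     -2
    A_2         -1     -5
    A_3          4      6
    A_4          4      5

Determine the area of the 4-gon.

15

Apply the surveyor's formula: 2A = Σ (x_i·y_{i+1} − x_{i+1}·y_i), indices taken mod 4.
Σ = (-17) + (14) + (-4) + (-23) = -30
Area = |Σ|/2 = 15.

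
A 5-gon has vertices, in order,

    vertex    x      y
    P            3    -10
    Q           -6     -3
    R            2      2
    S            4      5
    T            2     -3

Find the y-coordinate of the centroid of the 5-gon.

Apply the shoelace formula. First the cross-terms c_i = x_i·y_{i+1} − x_{i+1}·y_i:
  -69, -6, 2, -22, -11  ⇒  2A = -106, A = -53.
Then Σ (y_i + y_{i+1})·c_i = 1016, so ȳ = 1016 / (6·(-53)) = -508/159.

-508/159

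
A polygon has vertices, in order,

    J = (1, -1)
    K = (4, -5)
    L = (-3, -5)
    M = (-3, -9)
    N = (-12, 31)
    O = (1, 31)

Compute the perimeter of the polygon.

102

|JK| = √((3)² + (-4)²) = √25 = 5
|KL| = √((-7)² + (0)²) = √49 = 7
|LM| = √((0)² + (-4)²) = √16 = 4
|MN| = √((-9)² + (40)²) = √1681 = 41
|NO| = √((13)² + (0)²) = √169 = 13
|OJ| = √((0)² + (-32)²) = √1024 = 32
Perimeter = 5 + 7 + 4 + 41 + 13 + 32 = 102.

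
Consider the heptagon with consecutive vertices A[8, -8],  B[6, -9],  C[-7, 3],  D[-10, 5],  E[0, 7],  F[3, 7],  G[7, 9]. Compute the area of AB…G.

Apply the shoelace (surveyor's) formula: 2A = Σ (x_i·y_{i+1} − x_{i+1}·y_i), indices taken mod 7.
Σ = (-24) + (-45) + (-5) + (-70) + (-21) + (-22) + (-128) = -315
Area = |Σ|/2 = 157.5.

157.5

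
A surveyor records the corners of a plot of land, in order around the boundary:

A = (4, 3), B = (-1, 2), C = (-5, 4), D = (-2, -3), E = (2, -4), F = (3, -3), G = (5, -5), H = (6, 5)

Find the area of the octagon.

56.5

Σ = (11) + (6) + (23) + (14) + (6) + (0) + (55) + (-2) = 113
Area = |Σ|/2 = 56.5.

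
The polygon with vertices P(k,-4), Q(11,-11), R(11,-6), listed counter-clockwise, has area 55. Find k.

-11

Write out the shoelace sum; only the two edges meeting at P involve k:
2·Area = [(11·(-4) − k·(-6)) + (k·(-11) − 11·(-4))] + 55
       = -5·k + 55 = 110
⇒ k = -11.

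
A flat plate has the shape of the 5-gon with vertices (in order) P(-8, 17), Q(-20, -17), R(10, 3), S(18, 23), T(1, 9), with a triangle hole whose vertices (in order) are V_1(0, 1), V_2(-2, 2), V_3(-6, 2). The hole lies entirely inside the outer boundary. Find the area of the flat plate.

Outer boundary:
Apply Gauss's area formula: 2A = Σ (x_i·y_{i+1} − x_{i+1}·y_i), indices taken mod 5.
Cross-terms: 476, 110, 176, 139, 89  ⇒  Σ = 990
Area = |Σ|/2 = 495.
Hole:
V_1→V_2: (0)(2) − (-2)(1) = 2
V_2→V_3: (-2)(2) − (-6)(2) = 8
V_3→V_1: (-6)(1) − (0)(2) = -6
Σ = 4
Area = |Σ|/2 = 2.
Net area = 495 − 2 = 493.

493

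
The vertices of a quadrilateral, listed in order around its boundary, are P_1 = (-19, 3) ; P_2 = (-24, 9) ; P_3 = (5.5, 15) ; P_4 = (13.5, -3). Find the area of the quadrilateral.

Apply the shoelace formula: 2A = Σ (x_i·y_{i+1} − x_{i+1}·y_i), indices taken mod 4.
Σ = (-99) + (-409.5) + (-219) + (-16.5) = -744
Area = |Σ|/2 = 372.

372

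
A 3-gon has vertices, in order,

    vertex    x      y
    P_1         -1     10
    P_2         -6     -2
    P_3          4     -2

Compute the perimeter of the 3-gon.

|P_1P_2| = √((-5)² + (-12)²) = √169 = 13
|P_2P_3| = √((10)² + (0)²) = √100 = 10
|P_3P_1| = √((-5)² + (12)²) = √169 = 13
Perimeter = 13 + 10 + 13 = 36.

36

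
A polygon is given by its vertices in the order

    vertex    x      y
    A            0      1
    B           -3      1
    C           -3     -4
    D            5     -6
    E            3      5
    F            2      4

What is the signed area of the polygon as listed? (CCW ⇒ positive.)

51.5

Apply the shoelace formula: 2A = Σ (x_i·y_{i+1} − x_{i+1}·y_i), indices taken mod 6.
Σ = (3) + (15) + (38) + (43) + (2) + (2) = 103
Signed area = Σ/2 = 51.5 (positive ⇒ counter-clockwise traversal).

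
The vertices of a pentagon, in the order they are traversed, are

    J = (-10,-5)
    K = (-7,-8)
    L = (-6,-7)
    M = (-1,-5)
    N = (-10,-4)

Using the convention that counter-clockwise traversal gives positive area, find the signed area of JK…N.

16.5

J→K: (-10)(-8) − (-7)(-5) = 45
K→L: (-7)(-7) − (-6)(-8) = 1
L→M: (-6)(-5) − (-1)(-7) = 23
M→N: (-1)(-4) − (-10)(-5) = -46
N→J: (-10)(-5) − (-10)(-4) = 10
Σ = 33
Signed area = Σ/2 = 16.5 (positive ⇒ counter-clockwise traversal).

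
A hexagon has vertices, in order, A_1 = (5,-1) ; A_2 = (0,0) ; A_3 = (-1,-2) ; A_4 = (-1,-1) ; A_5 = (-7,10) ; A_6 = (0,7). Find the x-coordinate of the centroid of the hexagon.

Apply the surveyor's formula. First the cross-terms c_i = x_i·y_{i+1} − x_{i+1}·y_i:
  0, 0, -1, -17, -49, -35  ⇒  2A = -102, A = -51.
Then Σ (x_i + x_{i+1})·c_i = 306, so x̄ = 306 / (6·(-51)) = -1.

-1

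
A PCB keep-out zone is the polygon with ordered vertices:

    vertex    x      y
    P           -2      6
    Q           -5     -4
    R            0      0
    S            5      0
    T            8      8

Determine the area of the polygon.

Apply the shoelace formula: 2A = Σ (x_i·y_{i+1} − x_{i+1}·y_i), indices taken mod 5.
Cross-terms: 38, 0, 0, 40, 64  ⇒  Σ = 142
Area = |Σ|/2 = 71.

71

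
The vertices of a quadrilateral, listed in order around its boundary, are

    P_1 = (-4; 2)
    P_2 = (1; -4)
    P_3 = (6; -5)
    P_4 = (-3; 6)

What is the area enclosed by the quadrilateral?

36

Apply the shoelace (surveyor's) formula: 2A = Σ (x_i·y_{i+1} − x_{i+1}·y_i), indices taken mod 4.
Σ = (14) + (19) + (21) + (18) = 72
Area = |Σ|/2 = 36.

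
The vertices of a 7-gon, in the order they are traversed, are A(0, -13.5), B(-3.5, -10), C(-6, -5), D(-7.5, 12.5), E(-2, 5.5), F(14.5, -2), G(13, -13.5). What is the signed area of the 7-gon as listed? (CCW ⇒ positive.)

-319.75

Σ = (-47.25) + (-42.5) + (-112.5) + (-16.25) + (-75.75) + (-169.75) + (-175.5) = -639.5
Signed area = Σ/2 = -319.75 (negative ⇒ clockwise traversal).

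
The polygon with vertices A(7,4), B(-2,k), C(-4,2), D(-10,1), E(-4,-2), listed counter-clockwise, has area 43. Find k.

4

Write out the shoelace sum; only the two edges meeting at B involve k:
2·Area = [(7·k − (-2)·4) + ((-2)·2 − (-4)·k)] + 38
       = 11·k + 42 = 86
⇒ k = 4.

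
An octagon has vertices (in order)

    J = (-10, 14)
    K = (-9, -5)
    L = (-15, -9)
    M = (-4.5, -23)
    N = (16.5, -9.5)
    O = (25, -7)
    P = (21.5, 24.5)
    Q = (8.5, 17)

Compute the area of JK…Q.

Apply the surveyor's formula: 2A = Σ (x_i·y_{i+1} − x_{i+1}·y_i), indices taken mod 8.
Σ = (176) + (6) + (304.5) + (422.25) + (122) + (763) + (157.25) + (289) = 2240
Area = |Σ|/2 = 1120.

1120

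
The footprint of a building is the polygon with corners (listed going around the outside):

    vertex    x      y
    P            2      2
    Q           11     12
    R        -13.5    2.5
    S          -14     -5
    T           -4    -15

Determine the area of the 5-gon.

P→Q: (2)(12) − (11)(2) = 2
Q→R: (11)(2.5) − (-13.5)(12) = 189.5
R→S: (-13.5)(-5) − (-14)(2.5) = 102.5
S→T: (-14)(-15) − (-4)(-5) = 190
T→P: (-4)(2) − (2)(-15) = 22
Σ = 506
Area = |Σ|/2 = 253.

253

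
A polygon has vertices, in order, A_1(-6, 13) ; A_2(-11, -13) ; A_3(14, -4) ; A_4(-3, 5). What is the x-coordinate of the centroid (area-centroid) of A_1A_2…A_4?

-295/186

Apply the surveyor's formula. First the cross-terms c_i = x_i·y_{i+1} − x_{i+1}·y_i:
  221, 226, 58, -9  ⇒  2A = 496, A = 248.
Then Σ (x_i + x_{i+1})·c_i = -2360, so x̄ = -2360 / (6·248) = -295/186.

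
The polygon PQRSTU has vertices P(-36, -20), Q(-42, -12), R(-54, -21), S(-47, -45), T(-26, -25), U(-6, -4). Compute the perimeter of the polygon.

|PQ| = √((-6)² + (8)²) = √100 = 10
|QR| = √((-12)² + (-9)²) = √225 = 15
|RS| = √((7)² + (-24)²) = √625 = 25
|ST| = √((21)² + (20)²) = √841 = 29
|TU| = √((20)² + (21)²) = √841 = 29
|UP| = √((-30)² + (-16)²) = √1156 = 34
Perimeter = 10 + 15 + 25 + 29 + 29 + 34 = 142.

142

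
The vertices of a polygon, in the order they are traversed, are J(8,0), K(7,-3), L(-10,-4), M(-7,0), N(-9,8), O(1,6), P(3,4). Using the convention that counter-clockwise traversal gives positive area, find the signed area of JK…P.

Apply Gauss's area formula: 2A = Σ (x_i·y_{i+1} − x_{i+1}·y_i), indices taken mod 7.
Σ = (-24) + (-58) + (-28) + (-56) + (-62) + (-14) + (-32) = -274
Signed area = Σ/2 = -137 (negative ⇒ clockwise traversal).

-137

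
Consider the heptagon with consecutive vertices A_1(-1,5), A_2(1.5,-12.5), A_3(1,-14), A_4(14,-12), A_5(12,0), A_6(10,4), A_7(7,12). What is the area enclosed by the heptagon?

255.75

Apply Gauss's area formula: 2A = Σ (x_i·y_{i+1} − x_{i+1}·y_i), indices taken mod 7.
Σ = (5) + (-8.5) + (184) + (144) + (48) + (92) + (47) = 511.5
Area = |Σ|/2 = 255.75.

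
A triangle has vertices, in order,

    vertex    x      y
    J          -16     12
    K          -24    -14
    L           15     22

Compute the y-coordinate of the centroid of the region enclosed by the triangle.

Apply the shoelace (surveyor's) formula. First the cross-terms c_i = x_i·y_{i+1} − x_{i+1}·y_i:
  512, -318, 532  ⇒  2A = 726, A = 363.
Then Σ (y_i + y_{i+1})·c_i = 14520, so ȳ = 14520 / (6·363) = 20/3.

20/3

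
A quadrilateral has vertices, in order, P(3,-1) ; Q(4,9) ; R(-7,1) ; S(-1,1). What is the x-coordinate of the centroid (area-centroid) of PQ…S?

Apply the surveyor's formula. First the cross-terms c_i = x_i·y_{i+1} − x_{i+1}·y_i:
  31, 67, -6, -2  ⇒  2A = 90, A = 45.
Then Σ (x_i + x_{i+1})·c_i = 60, so x̄ = 60 / (6·45) = 2/9.

2/9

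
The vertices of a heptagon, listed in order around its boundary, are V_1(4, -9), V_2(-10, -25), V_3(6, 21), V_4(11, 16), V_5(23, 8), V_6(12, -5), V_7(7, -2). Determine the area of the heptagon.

V_1→V_2: (4)(-25) − (-10)(-9) = -190
V_2→V_3: (-10)(21) − (6)(-25) = -60
V_3→V_4: (6)(16) − (11)(21) = -135
V_4→V_5: (11)(8) − (23)(16) = -280
V_5→V_6: (23)(-5) − (12)(8) = -211
V_6→V_7: (12)(-2) − (7)(-5) = 11
V_7→V_1: (7)(-9) − (4)(-2) = -55
Σ = -920
Area = |Σ|/2 = 460.

460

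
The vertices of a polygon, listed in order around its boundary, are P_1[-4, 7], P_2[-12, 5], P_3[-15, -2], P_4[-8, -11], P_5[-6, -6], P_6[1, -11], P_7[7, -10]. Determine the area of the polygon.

221

Apply Gauss's area formula: 2A = Σ (x_i·y_{i+1} − x_{i+1}·y_i), indices taken mod 7.
Σ = (64) + (99) + (149) + (-18) + (72) + (67) + (9) = 442
Area = |Σ|/2 = 221.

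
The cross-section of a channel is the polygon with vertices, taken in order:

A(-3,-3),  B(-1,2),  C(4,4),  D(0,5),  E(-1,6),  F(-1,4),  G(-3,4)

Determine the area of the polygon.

Apply the shoelace formula: 2A = Σ (x_i·y_{i+1} − x_{i+1}·y_i), indices taken mod 7.
A→B: (-3)(2) − (-1)(-3) = -9
B→C: (-1)(4) − (4)(2) = -12
C→D: (4)(5) − (0)(4) = 20
D→E: (0)(6) − (-1)(5) = 5
E→F: (-1)(4) − (-1)(6) = 2
F→G: (-1)(4) − (-3)(4) = 8
G→A: (-3)(-3) − (-3)(4) = 21
Σ = 35
Area = |Σ|/2 = 17.5.

17.5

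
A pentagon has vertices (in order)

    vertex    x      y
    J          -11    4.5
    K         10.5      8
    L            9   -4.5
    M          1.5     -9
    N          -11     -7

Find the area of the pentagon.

Apply the shoelace (surveyor's) formula: 2A = Σ (x_i·y_{i+1} − x_{i+1}·y_i), indices taken mod 5.
Σ = (-135.25) + (-119.25) + (-74.25) + (-109.5) + (-126.5) = -564.75
Area = |Σ|/2 = 282.375.

282.375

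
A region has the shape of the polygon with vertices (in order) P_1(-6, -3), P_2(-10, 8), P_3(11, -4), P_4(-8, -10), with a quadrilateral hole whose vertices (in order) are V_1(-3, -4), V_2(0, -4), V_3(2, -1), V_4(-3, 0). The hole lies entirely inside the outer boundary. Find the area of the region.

Outer boundary:
P_1→P_2: (-6)(8) − (-10)(-3) = -78
P_2→P_3: (-10)(-4) − (11)(8) = -48
P_3→P_4: (11)(-10) − (-8)(-4) = -142
P_4→P_1: (-8)(-3) − (-6)(-10) = -36
Σ = -304
Area = |Σ|/2 = 152.
Hole:
Apply Gauss's area formula: 2A = Σ (x_i·y_{i+1} − x_{i+1}·y_i), indices taken mod 4.
Cross-terms: 12, 8, -3, 12  ⇒  Σ = 29
Area = |Σ|/2 = 14.5.
Net area = 152 − 14.5 = 137.5.

137.5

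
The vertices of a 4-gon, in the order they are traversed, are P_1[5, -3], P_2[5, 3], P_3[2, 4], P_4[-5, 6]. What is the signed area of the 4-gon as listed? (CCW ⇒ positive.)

Cross-terms: 30, 14, 32, -15  ⇒  Σ = 61
Signed area = Σ/2 = 30.5 (positive ⇒ counter-clockwise traversal).

30.5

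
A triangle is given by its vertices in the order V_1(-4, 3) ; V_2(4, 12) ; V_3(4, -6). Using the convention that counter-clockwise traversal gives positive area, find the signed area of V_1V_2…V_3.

Σ = (-60) + (-72) + (-12) = -144
Signed area = Σ/2 = -72 (negative ⇒ clockwise traversal).

-72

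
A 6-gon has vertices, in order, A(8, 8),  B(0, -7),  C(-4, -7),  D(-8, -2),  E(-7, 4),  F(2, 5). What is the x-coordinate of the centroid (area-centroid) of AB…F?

-181/147

Apply the shoelace formula. First the cross-terms c_i = x_i·y_{i+1} − x_{i+1}·y_i:
  -56, -28, -48, -46, -43, -24  ⇒  2A = -245, A = -122.5.
Then Σ (x_i + x_{i+1})·c_i = 905, so x̄ = 905 / (6·(-122.5)) = -181/147.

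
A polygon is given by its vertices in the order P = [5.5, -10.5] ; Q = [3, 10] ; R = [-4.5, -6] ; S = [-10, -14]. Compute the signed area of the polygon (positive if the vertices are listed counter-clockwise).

149.25

P→Q: (5.5)(10) − (3)(-10.5) = 86.5
Q→R: (3)(-6) − (-4.5)(10) = 27
R→S: (-4.5)(-14) − (-10)(-6) = 3
S→P: (-10)(-10.5) − (5.5)(-14) = 182
Σ = 298.5
Signed area = Σ/2 = 149.25 (positive ⇒ counter-clockwise traversal).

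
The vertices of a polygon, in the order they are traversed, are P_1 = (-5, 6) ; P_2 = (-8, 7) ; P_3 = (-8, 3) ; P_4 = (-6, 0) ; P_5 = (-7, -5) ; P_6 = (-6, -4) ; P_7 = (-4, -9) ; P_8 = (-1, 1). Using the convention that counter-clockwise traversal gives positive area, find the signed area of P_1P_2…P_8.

57.5

Apply the shoelace (surveyor's) formula: 2A = Σ (x_i·y_{i+1} − x_{i+1}·y_i), indices taken mod 8.
Cross-terms: 13, 32, 18, 30, -2, 38, -13, -1  ⇒  Σ = 115
Signed area = Σ/2 = 57.5 (positive ⇒ counter-clockwise traversal).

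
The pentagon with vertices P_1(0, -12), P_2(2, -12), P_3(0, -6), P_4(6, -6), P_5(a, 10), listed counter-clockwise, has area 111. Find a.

The doubled signed area Σ (x_i y_{i+1} − x_{i+1} y_i) is linear in a.
With a=0 it equals 108; the coefficient of a is -6 (from the two edges through P_5).
So -6·a + 108 = 2·111 = 222 ⇒ a = -19.

-19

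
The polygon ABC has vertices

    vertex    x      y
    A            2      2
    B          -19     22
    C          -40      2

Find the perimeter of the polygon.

|AB| = √((-21)² + (20)²) = √841 = 29
|BC| = √((-21)² + (-20)²) = √841 = 29
|CA| = √((42)² + (0)²) = √1764 = 42
Perimeter = 29 + 29 + 42 = 100.

100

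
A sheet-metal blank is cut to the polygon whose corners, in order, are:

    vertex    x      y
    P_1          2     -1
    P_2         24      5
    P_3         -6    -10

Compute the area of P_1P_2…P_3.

Cross-terms: 34, -210, 26  ⇒  Σ = -150
Area = |Σ|/2 = 75.

75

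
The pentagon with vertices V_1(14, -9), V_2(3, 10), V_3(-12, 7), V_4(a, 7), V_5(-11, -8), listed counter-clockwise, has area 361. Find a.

-14

The doubled signed area Σ (x_i y_{i+1} − x_{i+1} y_i) is linear in a.
With a=0 it equals 512; the coefficient of a is -15 (from the two edges through V_4).
So -15·a + 512 = 2·361 = 722 ⇒ a = -14.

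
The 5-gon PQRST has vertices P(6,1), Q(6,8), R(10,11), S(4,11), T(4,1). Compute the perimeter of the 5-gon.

|PQ| = √((0)² + (7)²) = √49 = 7
|QR| = √((4)² + (3)²) = √25 = 5
|RS| = √((-6)² + (0)²) = √36 = 6
|ST| = √((0)² + (-10)²) = √100 = 10
|TP| = √((2)² + (0)²) = √4 = 2
Perimeter = 7 + 5 + 6 + 10 + 2 = 30.

30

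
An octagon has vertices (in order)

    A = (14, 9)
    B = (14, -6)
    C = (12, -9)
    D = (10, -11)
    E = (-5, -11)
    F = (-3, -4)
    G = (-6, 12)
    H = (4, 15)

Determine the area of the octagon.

428

Apply Gauss's area formula: 2A = Σ (x_i·y_{i+1} − x_{i+1}·y_i), indices taken mod 8.
A→B: (14)(-6) − (14)(9) = -210
B→C: (14)(-9) − (12)(-6) = -54
C→D: (12)(-11) − (10)(-9) = -42
D→E: (10)(-11) − (-5)(-11) = -165
E→F: (-5)(-4) − (-3)(-11) = -13
F→G: (-3)(12) − (-6)(-4) = -60
G→H: (-6)(15) − (4)(12) = -138
H→A: (4)(9) − (14)(15) = -174
Σ = -856
Area = |Σ|/2 = 428.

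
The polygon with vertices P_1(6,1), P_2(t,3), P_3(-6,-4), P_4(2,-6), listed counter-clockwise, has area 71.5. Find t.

Write out the shoelace sum; only the two edges meeting at P_2 involve t:
2·Area = [(6·3 − t·1) + (t·(-4) − (-6)·3)] + 82
       = -5·t + 118 = 143
⇒ t = -5.

-5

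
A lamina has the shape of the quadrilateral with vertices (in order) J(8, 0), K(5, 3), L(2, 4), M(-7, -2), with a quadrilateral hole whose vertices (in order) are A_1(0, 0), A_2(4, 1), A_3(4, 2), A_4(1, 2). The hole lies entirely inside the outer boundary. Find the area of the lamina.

34

Outer boundary:
Apply the surveyor's formula: 2A = Σ (x_i·y_{i+1} − x_{i+1}·y_i), indices taken mod 4.
Cross-terms: 24, 14, 24, 16  ⇒  Σ = 78
Area = |Σ|/2 = 39.
Hole:
Apply the shoelace (surveyor's) formula: 2A = Σ (x_i·y_{i+1} − x_{i+1}·y_i), indices taken mod 4.
Cross-terms: 0, 4, 6, 0  ⇒  Σ = 10
Area = |Σ|/2 = 5.
Net area = 39 − 5 = 34.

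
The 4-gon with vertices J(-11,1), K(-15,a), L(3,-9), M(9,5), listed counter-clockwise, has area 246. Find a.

-13

Write out the shoelace sum; only the two edges meeting at K involve a:
2·Area = [((-11)·a − (-15)·1) + ((-15)·(-9) − 3·a)] + 160
       = -14·a + 310 = 492
⇒ a = -13.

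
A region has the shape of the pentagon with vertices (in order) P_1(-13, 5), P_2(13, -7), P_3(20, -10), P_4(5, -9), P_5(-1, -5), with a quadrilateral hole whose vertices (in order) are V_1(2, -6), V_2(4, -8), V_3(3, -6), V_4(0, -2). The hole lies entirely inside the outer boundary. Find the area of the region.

96

Outer boundary:
P_1→P_2: (-13)(-7) − (13)(5) = 26
P_2→P_3: (13)(-10) − (20)(-7) = 10
P_3→P_4: (20)(-9) − (5)(-10) = -130
P_4→P_5: (5)(-5) − (-1)(-9) = -34
P_5→P_1: (-1)(5) − (-13)(-5) = -70
Σ = -198
Area = |Σ|/2 = 99.
Hole:
V_1→V_2: (2)(-8) − (4)(-6) = 8
V_2→V_3: (4)(-6) − (3)(-8) = 0
V_3→V_4: (3)(-2) − (0)(-6) = -6
V_4→V_1: (0)(-6) − (2)(-2) = 4
Σ = 6
Area = |Σ|/2 = 3.
Net area = 99 − 3 = 96.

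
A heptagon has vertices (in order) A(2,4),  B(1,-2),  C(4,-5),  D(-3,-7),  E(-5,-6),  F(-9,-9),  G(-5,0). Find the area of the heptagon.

Σ = (-8) + (3) + (-43) + (-17) + (-9) + (-45) + (-20) = -139
Area = |Σ|/2 = 69.5.

69.5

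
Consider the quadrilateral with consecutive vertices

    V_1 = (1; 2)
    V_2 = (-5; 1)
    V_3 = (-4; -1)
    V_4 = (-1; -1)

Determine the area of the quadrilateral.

11

Σ = (11) + (9) + (3) + (-1) = 22
Area = |Σ|/2 = 11.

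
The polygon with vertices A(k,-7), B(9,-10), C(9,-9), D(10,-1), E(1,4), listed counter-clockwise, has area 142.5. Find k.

-7

The doubled signed area Σ (x_i y_{i+1} − x_{i+1} y_i) is linear in k.
With k=0 it equals 187; the coefficient of k is -14 (from the two edges through A).
So -14·k + 187 = 2·142.5 = 285 ⇒ k = -7.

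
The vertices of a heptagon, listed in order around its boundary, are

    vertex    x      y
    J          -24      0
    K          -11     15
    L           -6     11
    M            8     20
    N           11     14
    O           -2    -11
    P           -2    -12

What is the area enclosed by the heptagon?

Apply the shoelace (surveyor's) formula: 2A = Σ (x_i·y_{i+1} − x_{i+1}·y_i), indices taken mod 7.
Cross-terms: -360, -31, -208, -108, -93, 2, -288  ⇒  Σ = -1086
Area = |Σ|/2 = 543.

543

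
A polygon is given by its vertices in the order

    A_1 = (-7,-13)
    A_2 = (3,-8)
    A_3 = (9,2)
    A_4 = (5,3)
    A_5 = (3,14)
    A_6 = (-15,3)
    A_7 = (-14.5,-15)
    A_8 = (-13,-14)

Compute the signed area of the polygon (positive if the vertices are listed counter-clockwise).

408.75

Apply Gauss's area formula: 2A = Σ (x_i·y_{i+1} − x_{i+1}·y_i), indices taken mod 8.
A_1→A_2: (-7)(-8) − (3)(-13) = 95
A_2→A_3: (3)(2) − (9)(-8) = 78
A_3→A_4: (9)(3) − (5)(2) = 17
A_4→A_5: (5)(14) − (3)(3) = 61
A_5→A_6: (3)(3) − (-15)(14) = 219
A_6→A_7: (-15)(-15) − (-14.5)(3) = 268.5
A_7→A_8: (-14.5)(-14) − (-13)(-15) = 8
A_8→A_1: (-13)(-13) − (-7)(-14) = 71
Σ = 817.5
Signed area = Σ/2 = 408.75 (positive ⇒ counter-clockwise traversal).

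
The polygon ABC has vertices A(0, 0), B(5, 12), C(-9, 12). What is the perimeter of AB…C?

|AB| = √((5)² + (12)²) = √169 = 13
|BC| = √((-14)² + (0)²) = √196 = 14
|CA| = √((9)² + (-12)²) = √225 = 15
Perimeter = 13 + 14 + 15 = 42.

42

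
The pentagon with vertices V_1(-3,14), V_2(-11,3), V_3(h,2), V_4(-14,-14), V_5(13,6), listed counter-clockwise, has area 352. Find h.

-15

Write out the shoelace sum; only the two edges meeting at V_3 involve h:
2·Area = [((-11)·2 − h·3) + (h·(-14) − (-14)·2)] + 443
       = -17·h + 449 = 704
⇒ h = -15.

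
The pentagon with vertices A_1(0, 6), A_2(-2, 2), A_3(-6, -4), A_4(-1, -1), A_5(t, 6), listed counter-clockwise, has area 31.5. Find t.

Write out the shoelace sum; only the two edges meeting at A_5 involve t:
2·Area = [((-1)·6 − t·(-1)) + (t·6 − 0·6)] + 34
       = 7·t + 28 = 63
⇒ t = 5.

5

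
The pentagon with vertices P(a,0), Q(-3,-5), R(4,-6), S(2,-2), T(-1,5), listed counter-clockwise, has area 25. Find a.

Write out the shoelace sum; only the two edges meeting at P involve a:
2·Area = [((-1)·0 − a·5) + (a·(-5) − (-3)·0)] + 50
       = -10·a + 50 = 50
⇒ a = 0.

0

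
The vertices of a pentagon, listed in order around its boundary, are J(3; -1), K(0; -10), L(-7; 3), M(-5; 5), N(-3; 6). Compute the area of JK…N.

75

Apply Gauss's area formula: 2A = Σ (x_i·y_{i+1} − x_{i+1}·y_i), indices taken mod 5.
J→K: (3)(-10) − (0)(-1) = -30
K→L: (0)(3) − (-7)(-10) = -70
L→M: (-7)(5) − (-5)(3) = -20
M→N: (-5)(6) − (-3)(5) = -15
N→J: (-3)(-1) − (3)(6) = -15
Σ = -150
Area = |Σ|/2 = 75.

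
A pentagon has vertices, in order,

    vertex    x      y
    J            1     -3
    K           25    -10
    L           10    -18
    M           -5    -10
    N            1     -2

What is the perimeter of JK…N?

|JK| = √((24)² + (-7)²) = √625 = 25
|KL| = √((-15)² + (-8)²) = √289 = 17
|LM| = √((-15)² + (8)²) = √289 = 17
|MN| = √((6)² + (8)²) = √100 = 10
|NJ| = √((0)² + (-1)²) = √1 = 1
Perimeter = 25 + 17 + 17 + 10 + 1 = 70.

70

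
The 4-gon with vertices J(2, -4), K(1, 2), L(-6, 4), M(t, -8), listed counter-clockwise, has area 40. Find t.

1

Write out the shoelace sum; only the two edges meeting at M involve t:
2·Area = [((-6)·(-8) − t·4) + (t·(-4) − 2·(-8))] + 24
       = -8·t + 88 = 80
⇒ t = 1.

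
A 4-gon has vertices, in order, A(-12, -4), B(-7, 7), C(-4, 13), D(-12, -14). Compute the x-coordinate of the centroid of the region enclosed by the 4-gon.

Apply the shoelace formula. First the cross-terms c_i = x_i·y_{i+1} − x_{i+1}·y_i:
  -112, -63, 212, -120  ⇒  2A = -83, A = -41.5.
Then Σ (x_i + x_{i+1})·c_i = 2309, so x̄ = 2309 / (6·(-41.5)) = -2309/249.

-2309/249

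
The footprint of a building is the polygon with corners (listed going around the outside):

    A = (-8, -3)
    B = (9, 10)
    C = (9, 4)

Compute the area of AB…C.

Apply the surveyor's formula: 2A = Σ (x_i·y_{i+1} − x_{i+1}·y_i), indices taken mod 3.
A→B: (-8)(10) − (9)(-3) = -53
B→C: (9)(4) − (9)(10) = -54
C→A: (9)(-3) − (-8)(4) = 5
Σ = -102
Area = |Σ|/2 = 51.

51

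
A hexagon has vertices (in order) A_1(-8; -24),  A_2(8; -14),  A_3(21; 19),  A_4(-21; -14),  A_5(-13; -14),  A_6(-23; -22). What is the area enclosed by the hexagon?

653.5

Apply the shoelace (surveyor's) formula: 2A = Σ (x_i·y_{i+1} − x_{i+1}·y_i), indices taken mod 6.
A_1→A_2: (-8)(-14) − (8)(-24) = 304
A_2→A_3: (8)(19) − (21)(-14) = 446
A_3→A_4: (21)(-14) − (-21)(19) = 105
A_4→A_5: (-21)(-14) − (-13)(-14) = 112
A_5→A_6: (-13)(-22) − (-23)(-14) = -36
A_6→A_1: (-23)(-24) − (-8)(-22) = 376
Σ = 1307
Area = |Σ|/2 = 653.5.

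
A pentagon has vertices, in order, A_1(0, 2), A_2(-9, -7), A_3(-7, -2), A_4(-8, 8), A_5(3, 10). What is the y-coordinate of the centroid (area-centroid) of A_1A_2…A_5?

Apply the shoelace (surveyor's) formula. First the cross-terms c_i = x_i·y_{i+1} − x_{i+1}·y_i:
  18, -31, -72, -104, 6  ⇒  2A = -183, A = -91.5.
Then Σ (y_i + y_{i+1})·c_i = -2043, so ȳ = -2043 / (6·(-91.5)) = 227/61.

227/61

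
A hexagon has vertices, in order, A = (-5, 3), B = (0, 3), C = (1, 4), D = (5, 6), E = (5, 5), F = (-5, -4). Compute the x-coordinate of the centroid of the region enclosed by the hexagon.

-96/67

Apply Gauss's area formula. First the cross-terms c_i = x_i·y_{i+1} − x_{i+1}·y_i:
  -15, -3, -14, -5, 5, -35  ⇒  2A = -67, A = -33.5.
Then Σ (x_i + x_{i+1})·c_i = 288, so x̄ = 288 / (6·(-33.5)) = -96/67.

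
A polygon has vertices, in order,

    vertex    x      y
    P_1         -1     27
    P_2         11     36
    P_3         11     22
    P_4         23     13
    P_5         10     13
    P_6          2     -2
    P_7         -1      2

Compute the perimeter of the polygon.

104

|P_1P_2| = √((12)² + (9)²) = √225 = 15
|P_2P_3| = √((0)² + (-14)²) = √196 = 14
|P_3P_4| = √((12)² + (-9)²) = √225 = 15
|P_4P_5| = √((-13)² + (0)²) = √169 = 13
|P_5P_6| = √((-8)² + (-15)²) = √289 = 17
|P_6P_7| = √((-3)² + (4)²) = √25 = 5
|P_7P_1| = √((0)² + (25)²) = √625 = 25
Perimeter = 15 + 14 + 15 + 13 + 17 + 5 + 25 = 104.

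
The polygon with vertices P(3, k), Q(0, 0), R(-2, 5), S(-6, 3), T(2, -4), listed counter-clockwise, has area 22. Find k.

-5

The doubled signed area Σ (x_i y_{i+1} − x_{i+1} y_i) is linear in k.
With k=0 it equals 54; the coefficient of k is 2 (from the two edges through P).
So 2·k + 54 = 2·22 = 44 ⇒ k = -5.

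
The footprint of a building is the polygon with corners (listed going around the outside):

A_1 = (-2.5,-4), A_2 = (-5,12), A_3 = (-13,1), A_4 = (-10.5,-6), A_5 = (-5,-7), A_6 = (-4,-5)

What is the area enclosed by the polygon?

Apply the shoelace formula: 2A = Σ (x_i·y_{i+1} − x_{i+1}·y_i), indices taken mod 6.
Σ = (-50) + (151) + (88.5) + (43.5) + (-3) + (3.5) = 233.5
Area = |Σ|/2 = 116.75.

116.75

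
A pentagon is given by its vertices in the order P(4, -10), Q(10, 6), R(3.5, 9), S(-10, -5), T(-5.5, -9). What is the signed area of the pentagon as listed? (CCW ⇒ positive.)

Apply the shoelace (surveyor's) formula: 2A = Σ (x_i·y_{i+1} − x_{i+1}·y_i), indices taken mod 5.
Σ = (124) + (69) + (72.5) + (62.5) + (91) = 419
Signed area = Σ/2 = 209.5 (positive ⇒ counter-clockwise traversal).

209.5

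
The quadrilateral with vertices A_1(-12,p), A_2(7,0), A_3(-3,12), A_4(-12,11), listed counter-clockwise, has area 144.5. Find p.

2

The doubled signed area Σ (x_i y_{i+1} − x_{i+1} y_i) is linear in p.
With p=0 it equals 327; the coefficient of p is -19 (from the two edges through A_1).
So -19·p + 327 = 2·144.5 = 289 ⇒ p = 2.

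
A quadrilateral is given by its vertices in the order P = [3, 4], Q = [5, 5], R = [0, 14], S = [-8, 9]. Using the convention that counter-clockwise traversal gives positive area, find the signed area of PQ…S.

59

Apply the shoelace formula: 2A = Σ (x_i·y_{i+1} − x_{i+1}·y_i), indices taken mod 4.
Σ = (-5) + (70) + (112) + (-59) = 118
Signed area = Σ/2 = 59 (positive ⇒ counter-clockwise traversal).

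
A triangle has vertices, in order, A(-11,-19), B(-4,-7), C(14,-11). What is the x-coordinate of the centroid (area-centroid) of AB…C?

-1/3

Apply Gauss's area formula. First the cross-terms c_i = x_i·y_{i+1} − x_{i+1}·y_i:
  1, 142, -387  ⇒  2A = -244, A = -122.
Then Σ (x_i + x_{i+1})·c_i = 244, so x̄ = 244 / (6·(-122)) = -1/3.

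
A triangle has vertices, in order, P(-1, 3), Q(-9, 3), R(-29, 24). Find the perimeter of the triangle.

|PQ| = √((-8)² + (0)²) = √64 = 8
|QR| = √((-20)² + (21)²) = √841 = 29
|RP| = √((28)² + (-21)²) = √1225 = 35
Perimeter = 8 + 29 + 35 = 72.

72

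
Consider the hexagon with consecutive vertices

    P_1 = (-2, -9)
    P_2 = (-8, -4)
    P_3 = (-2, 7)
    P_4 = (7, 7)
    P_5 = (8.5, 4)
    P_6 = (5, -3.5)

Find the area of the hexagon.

162.125

Σ = (-64) + (-64) + (-63) + (-31.5) + (-49.75) + (-52) = -324.25
Area = |Σ|/2 = 162.125.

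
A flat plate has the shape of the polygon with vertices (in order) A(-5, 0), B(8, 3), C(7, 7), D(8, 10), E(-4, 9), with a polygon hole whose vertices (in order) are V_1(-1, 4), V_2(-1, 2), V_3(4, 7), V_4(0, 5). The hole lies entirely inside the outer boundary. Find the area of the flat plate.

Outer boundary:
Cross-terms: -15, 35, 14, 112, 45  ⇒  Σ = 191
Area = |Σ|/2 = 95.5.
Hole:
Apply the surveyor's formula: 2A = Σ (x_i·y_{i+1} − x_{i+1}·y_i), indices taken mod 4.
Σ = (2) + (-15) + (20) + (5) = 12
Area = |Σ|/2 = 6.
Net area = 95.5 − 6 = 89.5.

89.5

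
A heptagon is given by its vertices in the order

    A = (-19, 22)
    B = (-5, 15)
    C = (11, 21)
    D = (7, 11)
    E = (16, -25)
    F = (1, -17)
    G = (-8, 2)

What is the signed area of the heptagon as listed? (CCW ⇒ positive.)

-670.5

Apply the surveyor's formula: 2A = Σ (x_i·y_{i+1} − x_{i+1}·y_i), indices taken mod 7.
Σ = (-175) + (-270) + (-26) + (-351) + (-247) + (-134) + (-138) = -1341
Signed area = Σ/2 = -670.5 (negative ⇒ clockwise traversal).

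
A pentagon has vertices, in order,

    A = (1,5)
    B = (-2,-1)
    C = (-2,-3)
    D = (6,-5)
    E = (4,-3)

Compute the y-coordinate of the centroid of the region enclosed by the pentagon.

Apply the surveyor's formula. First the cross-terms c_i = x_i·y_{i+1} − x_{i+1}·y_i:
  9, 4, 28, 2, 23  ⇒  2A = 66, A = 33.
Then Σ (y_i + y_{i+1})·c_i = -174, so ȳ = -174 / (6·33) = -29/33.

-29/33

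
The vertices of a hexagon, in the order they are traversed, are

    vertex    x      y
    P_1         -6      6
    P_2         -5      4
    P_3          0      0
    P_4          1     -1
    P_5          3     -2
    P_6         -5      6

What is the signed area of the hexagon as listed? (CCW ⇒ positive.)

P_1→P_2: (-6)(4) − (-5)(6) = 6
P_2→P_3: (-5)(0) − (0)(4) = 0
P_3→P_4: (0)(-1) − (1)(0) = 0
P_4→P_5: (1)(-2) − (3)(-1) = 1
P_5→P_6: (3)(6) − (-5)(-2) = 8
P_6→P_1: (-5)(6) − (-6)(6) = 6
Σ = 21
Signed area = Σ/2 = 10.5 (positive ⇒ counter-clockwise traversal).

10.5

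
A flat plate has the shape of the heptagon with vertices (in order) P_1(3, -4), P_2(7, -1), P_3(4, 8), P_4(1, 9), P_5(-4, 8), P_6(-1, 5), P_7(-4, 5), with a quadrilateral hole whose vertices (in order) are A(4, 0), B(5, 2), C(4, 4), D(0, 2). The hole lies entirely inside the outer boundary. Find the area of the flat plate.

Outer boundary:
Apply Gauss's area formula: 2A = Σ (x_i·y_{i+1} − x_{i+1}·y_i), indices taken mod 7.
Σ = (25) + (60) + (28) + (44) + (-12) + (15) + (1) = 161
Area = |Σ|/2 = 80.5.
Hole:
Cross-terms: 8, 12, 8, -8  ⇒  Σ = 20
Area = |Σ|/2 = 10.
Net area = 80.5 − 10 = 70.5.

70.5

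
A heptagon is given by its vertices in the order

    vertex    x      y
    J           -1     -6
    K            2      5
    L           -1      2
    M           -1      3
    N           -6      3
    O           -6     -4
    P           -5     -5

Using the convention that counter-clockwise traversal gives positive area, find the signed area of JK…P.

Apply the shoelace formula: 2A = Σ (x_i·y_{i+1} − x_{i+1}·y_i), indices taken mod 7.
Cross-terms: 7, 9, -1, 15, 42, 10, 25  ⇒  Σ = 107
Signed area = Σ/2 = 53.5 (positive ⇒ counter-clockwise traversal).

53.5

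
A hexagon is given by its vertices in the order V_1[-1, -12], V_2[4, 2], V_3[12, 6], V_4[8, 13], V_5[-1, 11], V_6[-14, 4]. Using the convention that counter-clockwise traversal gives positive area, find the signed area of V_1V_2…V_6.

Apply the shoelace (surveyor's) formula: 2A = Σ (x_i·y_{i+1} − x_{i+1}·y_i), indices taken mod 6.
Σ = (46) + (0) + (108) + (101) + (150) + (172) = 577
Signed area = Σ/2 = 288.5 (positive ⇒ counter-clockwise traversal).

288.5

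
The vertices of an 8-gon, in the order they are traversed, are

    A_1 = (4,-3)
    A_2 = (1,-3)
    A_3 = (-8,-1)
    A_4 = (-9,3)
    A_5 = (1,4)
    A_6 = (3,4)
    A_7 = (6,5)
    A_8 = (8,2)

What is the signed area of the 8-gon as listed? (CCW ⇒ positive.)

-91.5

Apply the surveyor's formula: 2A = Σ (x_i·y_{i+1} − x_{i+1}·y_i), indices taken mod 8.
A_1→A_2: (4)(-3) − (1)(-3) = -9
A_2→A_3: (1)(-1) − (-8)(-3) = -25
A_3→A_4: (-8)(3) − (-9)(-1) = -33
A_4→A_5: (-9)(4) − (1)(3) = -39
A_5→A_6: (1)(4) − (3)(4) = -8
A_6→A_7: (3)(5) − (6)(4) = -9
A_7→A_8: (6)(2) − (8)(5) = -28
A_8→A_1: (8)(-3) − (4)(2) = -32
Σ = -183
Signed area = Σ/2 = -91.5 (negative ⇒ clockwise traversal).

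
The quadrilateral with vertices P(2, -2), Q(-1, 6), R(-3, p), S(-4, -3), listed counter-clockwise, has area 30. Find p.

The doubled signed area Σ (x_i y_{i+1} − x_{i+1} y_i) is linear in p.
With p=0 it equals 51; the coefficient of p is 3 (from the two edges through R).
So 3·p + 51 = 2·30 = 60 ⇒ p = 3.

3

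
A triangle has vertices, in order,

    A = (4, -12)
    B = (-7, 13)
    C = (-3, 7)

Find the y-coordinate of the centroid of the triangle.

8/3

Apply the surveyor's formula. First the cross-terms c_i = x_i·y_{i+1} − x_{i+1}·y_i:
  -32, -10, 8  ⇒  2A = -34, A = -17.
Then Σ (y_i + y_{i+1})·c_i = -272, so ȳ = -272 / (6·(-17)) = 8/3.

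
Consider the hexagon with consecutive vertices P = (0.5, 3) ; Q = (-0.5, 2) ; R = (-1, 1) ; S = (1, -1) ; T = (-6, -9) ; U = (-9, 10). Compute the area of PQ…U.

Cross-terms: 2.5, 1.5, 0, -15, -141, -32  ⇒  Σ = -184
Area = |Σ|/2 = 92.

92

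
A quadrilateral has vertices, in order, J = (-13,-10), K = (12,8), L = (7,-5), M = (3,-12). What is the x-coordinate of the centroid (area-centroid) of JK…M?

70/71

Apply the shoelace formula. First the cross-terms c_i = x_i·y_{i+1} − x_{i+1}·y_i:
  16, -116, -69, -186  ⇒  2A = -355, A = -177.5.
Then Σ (x_i + x_{i+1})·c_i = -1050, so x̄ = -1050 / (6·(-177.5)) = 70/71.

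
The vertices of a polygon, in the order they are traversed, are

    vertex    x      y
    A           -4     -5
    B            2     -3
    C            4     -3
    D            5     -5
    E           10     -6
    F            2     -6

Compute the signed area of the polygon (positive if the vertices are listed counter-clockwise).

-19.5

Apply the shoelace (surveyor's) formula: 2A = Σ (x_i·y_{i+1} − x_{i+1}·y_i), indices taken mod 6.
Cross-terms: 22, 6, -5, 20, -48, -34  ⇒  Σ = -39
Signed area = Σ/2 = -19.5 (negative ⇒ clockwise traversal).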